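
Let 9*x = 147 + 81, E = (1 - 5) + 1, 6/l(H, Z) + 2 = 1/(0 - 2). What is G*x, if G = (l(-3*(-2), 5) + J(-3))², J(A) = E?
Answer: 18468/25 ≈ 738.72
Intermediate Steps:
l(H, Z) = -12/5 (l(H, Z) = 6/(-2 + 1/(0 - 2)) = 6/(-2 + 1/(-2)) = 6/(-2 - ½) = 6/(-5/2) = 6*(-⅖) = -12/5)
E = -3 (E = -4 + 1 = -3)
J(A) = -3
G = 729/25 (G = (-12/5 - 3)² = (-27/5)² = 729/25 ≈ 29.160)
x = 76/3 (x = (147 + 81)/9 = (⅑)*228 = 76/3 ≈ 25.333)
G*x = (729/25)*(76/3) = 18468/25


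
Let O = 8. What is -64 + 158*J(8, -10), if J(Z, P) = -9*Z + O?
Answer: -10176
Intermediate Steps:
J(Z, P) = 8 - 9*Z (J(Z, P) = -9*Z + 8 = 8 - 9*Z)
-64 + 158*J(8, -10) = -64 + 158*(8 - 9*8) = -64 + 158*(8 - 72) = -64 + 158*(-64) = -64 - 10112 = -10176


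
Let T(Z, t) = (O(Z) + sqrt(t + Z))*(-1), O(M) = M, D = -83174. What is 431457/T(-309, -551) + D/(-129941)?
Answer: 2475967837681/1788377983 + 862914*I*sqrt(215)/96341 ≈ 1384.5 + 131.33*I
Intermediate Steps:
T(Z, t) = -Z - sqrt(Z + t) (T(Z, t) = (Z + sqrt(t + Z))*(-1) = (Z + sqrt(Z + t))*(-1) = -Z - sqrt(Z + t))
431457/T(-309, -551) + D/(-129941) = 431457/(-1*(-309) - sqrt(-309 - 551)) - 83174/(-129941) = 431457/(309 - sqrt(-860)) - 83174*(-1/129941) = 431457/(309 - 2*I*sqrt(215)) + 11882/18563 = 11882/18563 + 431457/(309 - 2*I*sqrt(215))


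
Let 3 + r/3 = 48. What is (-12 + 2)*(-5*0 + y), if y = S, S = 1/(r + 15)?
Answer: -1/15 ≈ -0.066667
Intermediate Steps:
r = 135 (r = -9 + 3*48 = -9 + 144 = 135)
S = 1/150 (S = 1/(135 + 15) = 1/150 ≈ 0.0066667)
y = 1/150 ≈ 0.0066667
(-12 + 2)*(-5*0 + y) = (-12 + 2)*(-5*0 + 1/150) = -10*(0 + 1/150) = -10*1/150 = -1/15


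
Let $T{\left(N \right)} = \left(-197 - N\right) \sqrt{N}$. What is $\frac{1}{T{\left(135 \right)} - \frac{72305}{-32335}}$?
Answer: $- \frac{93519287}{622322512500839} - \frac{41654800644 \sqrt{15}}{622322512500839} \approx -0.00025939$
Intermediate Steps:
$T{\left(N \right)} = \sqrt{N} \left(-197 - N\right)$
$\frac{1}{T{\left(135 \right)} - \frac{72305}{-32335}} = \frac{1}{\sqrt{135} \left(-197 - 135\right) - \frac{72305}{-32335}} = \frac{1}{3 \sqrt{15} \left(-197 - 135\right) - - \frac{14461}{6467}} = \frac{1}{3 \sqrt{15} \left(-332\right) + \frac{14461}{6467}} = \frac{1}{- 996 \sqrt{15} + \frac{14461}{6467}} = \frac{1}{\frac{14461}{6467} - 996 \sqrt{15}}$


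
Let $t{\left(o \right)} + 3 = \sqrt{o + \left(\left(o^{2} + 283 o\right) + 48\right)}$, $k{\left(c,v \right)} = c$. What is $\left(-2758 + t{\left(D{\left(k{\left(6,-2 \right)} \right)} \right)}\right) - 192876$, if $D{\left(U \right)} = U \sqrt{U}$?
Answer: $-195637 + 2 \sqrt{66 + 426 \sqrt{6}} \approx -1.9557 \cdot 10^{5}$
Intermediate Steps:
$D{\left(U \right)} = U^{\frac{3}{2}}$
$t{\left(o \right)} = -3 + \sqrt{48 + o^{2} + 284 o}$ ($t{\left(o \right)} = -3 + \sqrt{o + \left(\left(o^{2} + 283 o\right) + 48\right)} = -3 + \sqrt{o + \left(48 + o^{2} + 283 o\right)} = -3 + \sqrt{48 + o^{2} + 284 o}$)
$\left(-2758 + t{\left(D{\left(k{\left(6,-2 \right)} \right)} \right)}\right) - 192876 = \left(-2758 - \left(3 - \sqrt{48 + \left(6^{\frac{3}{2}}\right)^{2} + 284 \cdot 6^{\frac{3}{2}}}\right)\right) - 192876 = \left(-2758 - \left(3 - \sqrt{48 + \left(6 \sqrt{6}\right)^{2} + 284 \cdot 6 \sqrt{6}}\right)\right) - 192876 = \left(-2758 - \left(3 - \sqrt{48 + 216 + 1704 \sqrt{6}}\right)\right) - 192876 = \left(-2758 - \left(3 - \sqrt{264 + 1704 \sqrt{6}}\right)\right) - 192876 = \left(-2761 + \sqrt{264 + 1704 \sqrt{6}}\right) - 192876 = -195637 + \sqrt{264 + 1704 \sqrt{6}}$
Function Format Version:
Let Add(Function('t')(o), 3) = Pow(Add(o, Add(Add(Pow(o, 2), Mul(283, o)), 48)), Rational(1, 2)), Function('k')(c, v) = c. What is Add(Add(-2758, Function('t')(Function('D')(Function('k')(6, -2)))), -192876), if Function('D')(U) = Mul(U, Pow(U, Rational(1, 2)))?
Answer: Add(-195637, Mul(2, Pow(Add(66, Mul(426, Pow(6, Rational(1, 2)))), Rational(1, 2)))) ≈ -1.9557e+5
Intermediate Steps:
Function('D')(U) = Pow(U, Rational(3, 2))
Function('t')(o) = Add(-3, Pow(Add(48, Pow(o, 2), Mul(284, o)), Rational(1, 2))) (Function('t')(o) = Add(-3, Pow(Add(o, Add(Add(Pow(o, 2), Mul(283, o)), 48)), Rational(1, 2))) = Add(-3, Pow(Add(o, Add(48, Pow(o, 2), Mul(283, o))), Rational(1, 2))) = Add(-3, Pow(Add(48, Pow(o, 2), Mul(284, o)), Rational(1, 2))))
Add(Add(-2758, Function('t')(Function('D')(Function('k')(6, -2)))), -192876) = Add(Add(-2758, Add(-3, Pow(Add(48, Pow(Pow(6, Rational(3, 2)), 2), Mul(284, Pow(6, Rational(3, 2)))), Rational(1, 2)))), -192876) = Add(Add(-2758, Add(-3, Pow(Add(48, Pow(Mul(6, Pow(6, Rational(1, 2))), 2), Mul(284, Mul(6, Pow(6, Rational(1, 2))))), Rational(1, 2)))), -192876) = Add(Add(-2758, Add(-3, Pow(Add(48, 216, Mul(1704, Pow(6, Rational(1, 2)))), Rational(1, 2)))), -192876) = Add(Add(-2758, Add(-3, Pow(Add(264, Mul(1704, Pow(6, Rational(1, 2)))), Rational(1, 2)))), -192876) = Add(Add(-2761, Pow(Add(264, Mul(1704, Pow(6, Rational(1, 2)))), Rational(1, 2))), -192876) = Add(-195637, Pow(Add(264, Mul(1704, Pow(6, Rational(1, 2)))), Rational(1, 2)))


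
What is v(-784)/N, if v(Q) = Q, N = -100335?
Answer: 784/100335 ≈ 0.0078138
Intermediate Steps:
v(-784)/N = -784/(-100335) = -784*(-1/100335) = 784/100335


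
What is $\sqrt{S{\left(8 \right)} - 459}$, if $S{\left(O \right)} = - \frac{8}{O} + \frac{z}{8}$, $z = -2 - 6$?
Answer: $i \sqrt{461} \approx 21.471 i$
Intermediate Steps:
$z = -8$ ($z = -2 - 6 = -8$)
$S{\left(O \right)} = -1 - \frac{8}{O}$ ($S{\left(O \right)} = - \frac{8}{O} - \frac{8}{8} = - \frac{8}{O} - 1 = -1 - \frac{8}{O}$)
$\sqrt{S{\left(8 \right)} - 459} = \sqrt{\frac{-8 - 8}{8} - 459} = \sqrt{\frac{1}{8} \left(-16\right) - 459} = \sqrt{-2 - 459} = \sqrt{-461} = i \sqrt{461}$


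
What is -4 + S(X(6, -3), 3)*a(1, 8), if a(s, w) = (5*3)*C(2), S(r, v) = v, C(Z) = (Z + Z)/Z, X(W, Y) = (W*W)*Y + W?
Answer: 86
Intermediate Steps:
X(W, Y) = W + Y*W**2 (X(W, Y) = W**2*Y + W = Y*W**2 + W = W + Y*W**2)
C(Z) = 2 (C(Z) = (2*Z)/Z = 2)
a(s, w) = 30 (a(s, w) = (5*3)*2 = 15*2 = 30)
-4 + S(X(6, -3), 3)*a(1, 8) = -4 + 3*30 = -4 + 90 = 86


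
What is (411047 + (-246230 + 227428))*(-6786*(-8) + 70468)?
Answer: 48934917220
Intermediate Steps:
(411047 + (-246230 + 227428))*(-6786*(-8) + 70468) = (411047 - 18802)*(54288 + 70468) = 392245*124756 = 48934917220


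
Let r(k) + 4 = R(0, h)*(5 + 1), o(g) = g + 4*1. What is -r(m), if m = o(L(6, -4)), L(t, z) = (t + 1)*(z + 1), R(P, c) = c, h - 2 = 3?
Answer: -26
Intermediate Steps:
h = 5 (h = 2 + 3 = 5)
L(t, z) = (1 + t)*(1 + z)
o(g) = 4 + g (o(g) = g + 4 = 4 + g)
m = -17 (m = 4 + (1 + 6 - 4 + 6*(-4)) = 4 + (1 + 6 - 4 - 24) = 4 - 21 = -17)
r(k) = 26 (r(k) = -4 + 5*(5 + 1) = -4 + 5*6 = -4 + 30 = 26)
-r(m) = -1*26 = -26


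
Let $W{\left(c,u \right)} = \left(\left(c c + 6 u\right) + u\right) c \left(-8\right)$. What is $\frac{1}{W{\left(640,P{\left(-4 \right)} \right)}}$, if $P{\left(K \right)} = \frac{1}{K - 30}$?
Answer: $- \frac{17}{35651566080} \approx -4.7684 \cdot 10^{-10}$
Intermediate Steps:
$P{\left(K \right)} = \frac{1}{-30 + K}$
$W{\left(c,u \right)} = - 8 c \left(c^{2} + 7 u\right)$ ($W{\left(c,u \right)} = \left(\left(c^{2} + 6 u\right) + u\right) c \left(-8\right) = \left(c^{2} + 7 u\right) c \left(-8\right) = c \left(c^{2} + 7 u\right) \left(-8\right) = - 8 c \left(c^{2} + 7 u\right)$)
$\frac{1}{W{\left(640,P{\left(-4 \right)} \right)}} = \frac{1}{\left(-8\right) 640 \left(640^{2} + \frac{7}{-30 - 4}\right)} = \frac{1}{\left(-8\right) 640 \left(409600 + \frac{7}{-34}\right)} = \frac{1}{\left(-8\right) 640 \left(409600 + 7 \left(- \frac{1}{34}\right)\right)} = \frac{1}{\left(-8\right) 640 \left(409600 - \frac{7}{34}\right)} = \frac{1}{\left(-8\right) 640 \cdot \frac{13926393}{34}} = \frac{1}{- \frac{35651566080}{17}} = - \frac{17}{35651566080}$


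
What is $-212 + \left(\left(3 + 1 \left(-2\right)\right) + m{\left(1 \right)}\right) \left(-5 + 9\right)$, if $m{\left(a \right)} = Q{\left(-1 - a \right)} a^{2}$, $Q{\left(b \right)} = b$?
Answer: $-216$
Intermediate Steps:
$m{\left(a \right)} = a^{2} \left(-1 - a\right)$ ($m{\left(a \right)} = \left(-1 - a\right) a^{2} = a^{2} \left(-1 - a\right)$)
$-212 + \left(\left(3 + 1 \left(-2\right)\right) + m{\left(1 \right)}\right) \left(-5 + 9\right) = -212 + \left(\left(3 + 1 \left(-2\right)\right) + 1^{2} \left(-1 - 1\right)\right) \left(-5 + 9\right) = -212 + \left(\left(3 - 2\right) + 1 \left(-1 - 1\right)\right) 4 = -212 + \left(1 + 1 \left(-2\right)\right) 4 = -212 + \left(1 - 2\right) 4 = -212 - 4 = -216$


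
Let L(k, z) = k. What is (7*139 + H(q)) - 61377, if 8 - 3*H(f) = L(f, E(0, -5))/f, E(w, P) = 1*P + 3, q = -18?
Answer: -181205/3 ≈ -60402.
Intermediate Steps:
E(w, P) = 3 + P (E(w, P) = P + 3 = 3 + P)
H(f) = 7/3 (H(f) = 8/3 - f/(3*f) = 8/3 - ⅓*1 = 8/3 - ⅓ = 7/3)
(7*139 + H(q)) - 61377 = (7*139 + 7/3) - 61377 = (973 + 7/3) - 61377 = 2926/3 - 61377 = -181205/3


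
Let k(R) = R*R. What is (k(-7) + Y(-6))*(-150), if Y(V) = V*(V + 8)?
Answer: -5550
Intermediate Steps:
Y(V) = V*(8 + V)
k(R) = R²
(k(-7) + Y(-6))*(-150) = ((-7)² - 6*(8 - 6))*(-150) = (49 - 6*2)*(-150) = (49 - 12)*(-150) = 37*(-150) = -5550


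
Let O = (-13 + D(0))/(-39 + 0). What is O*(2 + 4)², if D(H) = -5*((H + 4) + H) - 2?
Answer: 420/13 ≈ 32.308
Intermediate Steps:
D(H) = -22 - 10*H (D(H) = -5*((4 + H) + H) - 2 = -5*(4 + 2*H) - 2 = (-20 - 10*H) - 2 = -22 - 10*H)
O = 35/39 (O = (-13 + (-22 - 10*0))/(-39 + 0) = (-13 + (-22 + 0))/(-39) = (-13 - 22)*(-1/39) = -35*(-1/39) = 35/39 ≈ 0.89744)
O*(2 + 4)² = 35*(2 + 4)²/39 = (35/39)*6² = (35/39)*36 = 420/13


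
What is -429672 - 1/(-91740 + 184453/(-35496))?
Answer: -1399264461256800/3256587493 ≈ -4.2967e+5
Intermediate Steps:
-429672 - 1/(-91740 + 184453/(-35496)) = -429672 - 1/(-91740 + 184453*(-1/35496)) = -429672 - 1/(-91740 - 184453/35496) = -429672 - 1/(-3256587493/35496) = -429672 - 1*(-35496/3256587493) = -429672 + 35496/3256587493 = -1399264461256800/3256587493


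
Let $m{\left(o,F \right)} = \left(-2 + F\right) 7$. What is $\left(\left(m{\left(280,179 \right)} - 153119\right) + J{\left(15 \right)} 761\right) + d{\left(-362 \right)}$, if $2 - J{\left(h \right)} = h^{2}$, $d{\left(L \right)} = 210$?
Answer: $-321373$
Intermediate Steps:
$m{\left(o,F \right)} = -14 + 7 F$
$J{\left(h \right)} = 2 - h^{2}$
$\left(\left(m{\left(280,179 \right)} - 153119\right) + J{\left(15 \right)} 761\right) + d{\left(-362 \right)} = \left(\left(\left(-14 + 7 \cdot 179\right) - 153119\right) + \left(2 - 15^{2}\right) 761\right) + 210 = \left(\left(\left(-14 + 1253\right) - 153119\right) + \left(2 - 225\right) 761\right) + 210 = \left(\left(1239 - 153119\right) + \left(2 - 225\right) 761\right) + 210 = \left(-151880 - 169703\right) + 210 = -321583 + 210 = -321373$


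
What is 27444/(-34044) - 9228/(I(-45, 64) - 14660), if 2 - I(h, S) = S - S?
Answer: -1223835/6930791 ≈ -0.17658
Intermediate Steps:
I(h, S) = 2 (I(h, S) = 2 - (S - S) = 2 - 1*0 = 2 + 0 = 2)
27444/(-34044) - 9228/(I(-45, 64) - 14660) = 27444/(-34044) - 9228/(2 - 14660) = 27444*(-1/34044) - 9228/(-14658) = -2287/2837 - 9228*(-1/14658) = -2287/2837 + 1538/2443 = -1223835/6930791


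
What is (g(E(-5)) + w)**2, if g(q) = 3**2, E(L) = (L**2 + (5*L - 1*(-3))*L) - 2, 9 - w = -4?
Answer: 484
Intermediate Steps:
w = 13 (w = 9 - 1*(-4) = 9 + 4 = 13)
E(L) = -2 + L**2 + L*(3 + 5*L) (E(L) = (L**2 + (5*L + 3)*L) - 2 = (L**2 + (3 + 5*L)*L) - 2 = (L**2 + L*(3 + 5*L)) - 2 = -2 + L**2 + L*(3 + 5*L))
g(q) = 9
(g(E(-5)) + w)**2 = (9 + 13)**2 = 22**2 = 484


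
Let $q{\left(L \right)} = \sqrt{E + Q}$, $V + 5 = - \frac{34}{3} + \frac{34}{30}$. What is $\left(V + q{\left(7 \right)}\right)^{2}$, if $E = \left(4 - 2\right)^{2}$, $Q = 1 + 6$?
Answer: $\frac{6051}{25} - \frac{152 \sqrt{11}}{5} \approx 141.21$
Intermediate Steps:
$Q = 7$
$E = 4$ ($E = 2^{2} = 4$)
$V = - \frac{76}{5}$ ($V = -5 + \left(- \frac{34}{3} + \frac{34}{30}\right) = -5 + \left(\left(-34\right) \frac{1}{3} + 34 \cdot \frac{1}{30}\right) = -5 + \left(- \frac{34}{3} + \frac{17}{15}\right) = -5 - \frac{51}{5} = - \frac{76}{5} \approx -15.2$)
$q{\left(L \right)} = \sqrt{11}$ ($q{\left(L \right)} = \sqrt{4 + 7} = \sqrt{11}$)
$\left(V + q{\left(7 \right)}\right)^{2} = \left(- \frac{76}{5} + \sqrt{11}\right)^{2}$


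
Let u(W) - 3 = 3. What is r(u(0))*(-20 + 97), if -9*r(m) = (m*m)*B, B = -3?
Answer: 924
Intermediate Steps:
u(W) = 6 (u(W) = 3 + 3 = 6)
r(m) = m²/3 (r(m) = -m*m*(-3)/9 = -m²*(-3)/9 = -(-1)*m²/3 = m²/3)
r(u(0))*(-20 + 97) = ((⅓)*6²)*(-20 + 97) = ((⅓)*36)*77 = 12*77 = 924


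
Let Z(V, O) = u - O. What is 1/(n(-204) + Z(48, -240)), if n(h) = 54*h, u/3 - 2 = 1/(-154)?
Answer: -154/1658583 ≈ -9.2850e-5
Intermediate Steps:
u = 921/154 (u = 6 + 3/(-154) = 6 + 3*(-1/154) = 6 - 3/154 = 921/154 ≈ 5.9805)
Z(V, O) = 921/154 - O
1/(n(-204) + Z(48, -240)) = 1/(54*(-204) + (921/154 - 1*(-240))) = 1/(-11016 + (921/154 + 240)) = 1/(-11016 + 37881/154) = 1/(-1658583/154) = -154/1658583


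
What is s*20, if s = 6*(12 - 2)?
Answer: 1200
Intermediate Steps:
s = 60 (s = 6*10 = 60)
s*20 = 60*20 = 1200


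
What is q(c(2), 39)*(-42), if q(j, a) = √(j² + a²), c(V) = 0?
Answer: -1638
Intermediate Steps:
q(j, a) = √(a² + j²)
q(c(2), 39)*(-42) = √(39² + 0²)*(-42) = √(1521 + 0)*(-42) = √1521*(-42) = 39*(-42) = -1638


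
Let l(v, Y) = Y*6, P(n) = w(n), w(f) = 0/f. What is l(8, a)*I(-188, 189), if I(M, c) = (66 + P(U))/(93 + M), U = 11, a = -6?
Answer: 2376/95 ≈ 25.011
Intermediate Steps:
w(f) = 0
P(n) = 0
l(v, Y) = 6*Y
I(M, c) = 66/(93 + M) (I(M, c) = (66 + 0)/(93 + M) = 66/(93 + M))
l(8, a)*I(-188, 189) = (6*(-6))*(66/(93 - 188)) = -2376/(-95) = -2376*(-1)/95 = -36*(-66/95) = 2376/95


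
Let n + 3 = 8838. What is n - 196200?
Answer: -187365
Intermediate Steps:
n = 8835 (n = -3 + 8838 = 8835)
n - 196200 = 8835 - 196200 = -187365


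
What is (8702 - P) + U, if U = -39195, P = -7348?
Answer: -23145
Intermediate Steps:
(8702 - P) + U = (8702 - 1*(-7348)) - 39195 = (8702 + 7348) - 39195 = 16050 - 39195 = -23145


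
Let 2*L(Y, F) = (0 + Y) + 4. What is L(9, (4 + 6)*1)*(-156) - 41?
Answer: -1055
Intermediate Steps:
L(Y, F) = 2 + Y/2 (L(Y, F) = ((0 + Y) + 4)/2 = (Y + 4)/2 = (4 + Y)/2 = 2 + Y/2)
L(9, (4 + 6)*1)*(-156) - 41 = (2 + (½)*9)*(-156) - 41 = (2 + 9/2)*(-156) - 41 = (13/2)*(-156) - 41 = -1014 - 41 = -1055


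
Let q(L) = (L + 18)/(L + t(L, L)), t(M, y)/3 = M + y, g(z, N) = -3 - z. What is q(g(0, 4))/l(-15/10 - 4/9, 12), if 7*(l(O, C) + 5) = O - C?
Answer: 90/881 ≈ 0.10216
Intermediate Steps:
t(M, y) = 3*M + 3*y (t(M, y) = 3*(M + y) = 3*M + 3*y)
l(O, C) = -5 - C/7 + O/7 (l(O, C) = -5 + (O - C)/7 = -5 + (-C/7 + O/7) = -5 - C/7 + O/7)
q(L) = (18 + L)/(7*L) (q(L) = (L + 18)/(L + (3*L + 3*L)) = (18 + L)/(L + 6*L) = (18 + L)/((7*L)) = (18 + L)*(1/(7*L)) = (18 + L)/(7*L))
q(g(0, 4))/l(-15/10 - 4/9, 12) = ((18 + (-3 - 1*0))/(7*(-3 - 1*0)))/(-5 - ⅐*12 + (-15/10 - 4/9)/7) = ((18 + (-3 + 0))/(7*(-3 + 0)))/(-5 - 12/7 + (-15*⅒ - 4*⅑)/7) = ((⅐)*(18 - 3)/(-3))/(-5 - 12/7 + (-3/2 - 4/9)/7) = ((⅐)*(-⅓)*15)/(-5 - 12/7 + (⅐)*(-35/18)) = -5/(7*(-5 - 12/7 - 5/18)) = -5/(7*(-881/126)) = -5/7*(-126/881) = 90/881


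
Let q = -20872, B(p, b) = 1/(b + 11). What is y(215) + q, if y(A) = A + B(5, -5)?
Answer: -123941/6 ≈ -20657.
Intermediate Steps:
B(p, b) = 1/(11 + b)
y(A) = 1/6 + A (y(A) = A + 1/(11 - 5) = A + 1/6 = 1/6 + A)
y(215) + q = (1/6 + 215) - 20872 = 1291/6 - 20872 = -123941/6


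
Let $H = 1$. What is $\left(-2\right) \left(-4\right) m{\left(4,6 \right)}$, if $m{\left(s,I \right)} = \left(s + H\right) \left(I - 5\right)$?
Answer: $40$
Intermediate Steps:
$m{\left(s,I \right)} = \left(1 + s\right) \left(-5 + I\right)$ ($m{\left(s,I \right)} = \left(s + 1\right) \left(I - 5\right) = \left(1 + s\right) \left(-5 + I\right)$)
$\left(-2\right) \left(-4\right) m{\left(4,6 \right)} = \left(-2\right) \left(-4\right) \left(-5 + 6 - 20 + 6 \cdot 4\right) = 8 \left(-5 + 6 - 20 + 24\right) = 8 \cdot 5 = 40$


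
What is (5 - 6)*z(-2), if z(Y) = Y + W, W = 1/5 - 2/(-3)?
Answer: 17/15 ≈ 1.1333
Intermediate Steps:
W = 13/15 (W = 1*(⅕) - 2*(-⅓) = ⅕ + ⅔ = 13/15 ≈ 0.86667)
z(Y) = 13/15 + Y (z(Y) = Y + 13/15 = 13/15 + Y)
(5 - 6)*z(-2) = (5 - 6)*(13/15 - 2) = -1*(-17/15) = 17/15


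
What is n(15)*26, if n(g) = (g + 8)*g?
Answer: 8970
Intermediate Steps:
n(g) = g*(8 + g) (n(g) = (8 + g)*g = g*(8 + g))
n(15)*26 = (15*(8 + 15))*26 = (15*23)*26 = 345*26 = 8970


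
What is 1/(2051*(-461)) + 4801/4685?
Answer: 4539393626/4429719035 ≈ 1.0248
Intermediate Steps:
1/(2051*(-461)) + 4801/4685 = (1/2051)*(-1/461) + 4801*(1/4685) = -1/945511 + 4801/4685 = 4539393626/4429719035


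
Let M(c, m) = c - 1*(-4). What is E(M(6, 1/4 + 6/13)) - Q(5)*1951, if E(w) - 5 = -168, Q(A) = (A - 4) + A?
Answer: -11869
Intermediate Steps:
M(c, m) = 4 + c (M(c, m) = c + 4 = 4 + c)
Q(A) = -4 + 2*A (Q(A) = (-4 + A) + A = -4 + 2*A)
E(w) = -163 (E(w) = 5 - 168 = -163)
E(M(6, 1/4 + 6/13)) - Q(5)*1951 = -163 - (-4 + 2*5)*1951 = -163 - (-4 + 10)*1951 = -163 - 6*1951 = -163 - 1*11706 = -163 - 11706 = -11869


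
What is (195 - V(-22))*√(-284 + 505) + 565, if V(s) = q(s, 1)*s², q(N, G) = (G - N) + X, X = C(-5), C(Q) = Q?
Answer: 565 - 8517*√221 ≈ -1.2605e+5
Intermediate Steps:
X = -5
q(N, G) = -5 + G - N (q(N, G) = (G - N) - 5 = -5 + G - N)
V(s) = s²*(-4 - s) (V(s) = (-5 + 1 - s)*s² = (-4 - s)*s² = s²*(-4 - s))
(195 - V(-22))*√(-284 + 505) + 565 = (195 - (-22)²*(-4 - 1*(-22)))*√(-284 + 505) + 565 = (195 - 484*(-4 + 22))*√221 + 565 = (195 - 484*18)*√221 + 565 = (195 - 1*8712)*√221 + 565 = (195 - 8712)*√221 + 565 = -8517*√221 + 565 = 565 - 8517*√221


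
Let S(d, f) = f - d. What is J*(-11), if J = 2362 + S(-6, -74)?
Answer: -25234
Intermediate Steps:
J = 2294 (J = 2362 + (-74 - 1*(-6)) = 2362 + (-74 + 6) = 2362 - 68 = 2294)
J*(-11) = 2294*(-11) = -25234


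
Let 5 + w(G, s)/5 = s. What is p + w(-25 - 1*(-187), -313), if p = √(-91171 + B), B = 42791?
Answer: -1590 + 2*I*√12095 ≈ -1590.0 + 219.95*I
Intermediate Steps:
w(G, s) = -25 + 5*s
p = 2*I*√12095 (p = √(-91171 + 42791) = √(-48380) = 2*I*√12095 ≈ 219.95*I)
p + w(-25 - 1*(-187), -313) = 2*I*√12095 + (-25 + 5*(-313)) = 2*I*√12095 + (-25 - 1565) = 2*I*√12095 - 1590 = -1590 + 2*I*√12095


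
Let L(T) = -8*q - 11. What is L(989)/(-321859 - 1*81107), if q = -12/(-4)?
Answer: 35/402966 ≈ 8.6856e-5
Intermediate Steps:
q = 3 (q = -12*(-1/4) = 3)
L(T) = -35 (L(T) = -8*3 - 11 = -24 - 11 = -35)
L(989)/(-321859 - 1*81107) = -35/(-321859 - 1*81107) = -35/(-321859 - 81107) = -35/(-402966) = -35*(-1/402966) = 35/402966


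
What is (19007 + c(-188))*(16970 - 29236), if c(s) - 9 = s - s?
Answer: -233250256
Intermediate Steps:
c(s) = 9 (c(s) = 9 + (s - s) = 9 + 0 = 9)
(19007 + c(-188))*(16970 - 29236) = (19007 + 9)*(16970 - 29236) = 19016*(-12266) = -233250256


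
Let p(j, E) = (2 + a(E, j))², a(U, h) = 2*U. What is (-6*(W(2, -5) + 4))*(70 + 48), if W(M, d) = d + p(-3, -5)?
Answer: -44604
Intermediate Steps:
p(j, E) = (2 + 2*E)²
W(M, d) = 64 + d (W(M, d) = d + 4*(1 - 5)² = d + 4*(-4)² = d + 4*16 = d + 64 = 64 + d)
(-6*(W(2, -5) + 4))*(70 + 48) = (-6*((64 - 5) + 4))*(70 + 48) = -6*(59 + 4)*118 = -6*63*118 = -378*118 = -44604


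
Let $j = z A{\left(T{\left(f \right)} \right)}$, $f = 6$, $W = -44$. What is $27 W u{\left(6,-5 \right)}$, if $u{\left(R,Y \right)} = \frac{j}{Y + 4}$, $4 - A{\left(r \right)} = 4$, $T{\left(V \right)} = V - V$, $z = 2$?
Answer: $0$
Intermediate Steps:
$T{\left(V \right)} = 0$
$A{\left(r \right)} = 0$ ($A{\left(r \right)} = 4 - 4 = 0$)
$j = 0$ ($j = 2 \cdot 0 = 0$)
$u{\left(R,Y \right)} = 0$ ($u{\left(R,Y \right)} = \frac{0}{Y + 4} = \frac{0}{4 + Y} = 0$)
$27 W u{\left(6,-5 \right)} = 27 \left(-44\right) 0 = \left(-1188\right) 0 = 0$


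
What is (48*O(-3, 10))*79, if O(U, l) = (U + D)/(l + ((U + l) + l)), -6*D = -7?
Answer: -6952/27 ≈ -257.48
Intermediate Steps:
D = 7/6 (D = -1/6*(-7) = 7/6 ≈ 1.1667)
O(U, l) = (7/6 + U)/(U + 3*l) (O(U, l) = (U + 7/6)/(l + ((U + l) + l)) = (7/6 + U)/(l + (U + 2*l)) = (7/6 + U)/(U + 3*l))
(48*O(-3, 10))*79 = (48*((7/6 - 3)/(-3 + 3*10)))*79 = (48*(-11/6/(-3 + 30)))*79 = (48*(-11/6/27))*79 = (48*((1/27)*(-11/6)))*79 = (48*(-11/162))*79 = -88/27*79 = -6952/27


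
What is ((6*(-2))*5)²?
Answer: 3600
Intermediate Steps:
((6*(-2))*5)² = (-12*5)² = (-60)² = 3600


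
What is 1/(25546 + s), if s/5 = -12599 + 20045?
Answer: 1/62776 ≈ 1.5930e-5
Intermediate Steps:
s = 37230 (s = 5*(-12599 + 20045) = 5*7446 = 37230)
1/(25546 + s) = 1/(25546 + 37230) = 1/62776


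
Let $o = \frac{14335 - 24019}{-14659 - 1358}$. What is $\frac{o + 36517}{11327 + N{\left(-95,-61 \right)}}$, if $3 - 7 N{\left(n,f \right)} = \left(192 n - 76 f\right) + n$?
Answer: $\frac{1364772437}{496478949} \approx 2.7489$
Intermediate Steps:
$N{\left(n,f \right)} = \frac{3}{7} - \frac{193 n}{7} + \frac{76 f}{7}$ ($N{\left(n,f \right)} = \frac{3}{7} - \frac{\left(192 n - 76 f\right) + n}{7} = \frac{3}{7} - \frac{\left(- 76 f + 192 n\right) + n}{7} = \frac{3}{7} - \frac{- 76 f + 193 n}{7} = \frac{3}{7} + \left(- \frac{193 n}{7} + \frac{76 f}{7}\right) = \frac{3}{7} - \frac{193 n}{7} + \frac{76 f}{7}$)
$o = \frac{3228}{5339}$ ($o = - \frac{9684}{-16017} = \left(-9684\right) \left(- \frac{1}{16017}\right) = \frac{3228}{5339} \approx 0.60461$)
$\frac{o + 36517}{11327 + N{\left(-95,-61 \right)}} = \frac{\frac{3228}{5339} + 36517}{11327 + \left(\frac{3}{7} - - \frac{18335}{7} + \frac{76}{7} \left(-61\right)\right)} = \frac{194967491}{5339 \left(11327 + \left(\frac{3}{7} + \frac{18335}{7} - \frac{4636}{7}\right)\right)} = \frac{194967491}{5339 \left(11327 + \frac{13702}{7}\right)} = \frac{194967491}{5339 \cdot \frac{92991}{7}} = \frac{194967491}{5339} \cdot \frac{7}{92991} = \frac{1364772437}{496478949}$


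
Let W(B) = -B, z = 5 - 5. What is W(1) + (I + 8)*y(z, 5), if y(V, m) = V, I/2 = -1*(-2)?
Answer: -1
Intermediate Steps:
z = 0
I = 4 (I = 2*(-1*(-2)) = 2*2 = 4)
W(1) + (I + 8)*y(z, 5) = -1*1 + (4 + 8)*0 = -1 + 12*0 = -1 + 0 = -1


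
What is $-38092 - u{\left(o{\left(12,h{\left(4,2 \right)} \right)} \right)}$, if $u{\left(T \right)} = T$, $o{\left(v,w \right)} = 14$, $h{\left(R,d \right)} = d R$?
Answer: $-38106$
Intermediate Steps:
$h{\left(R,d \right)} = R d$
$-38092 - u{\left(o{\left(12,h{\left(4,2 \right)} \right)} \right)} = -38092 - 14 = -38106$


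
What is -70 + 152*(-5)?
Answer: -830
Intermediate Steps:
-70 + 152*(-5) = -70 - 760 = -830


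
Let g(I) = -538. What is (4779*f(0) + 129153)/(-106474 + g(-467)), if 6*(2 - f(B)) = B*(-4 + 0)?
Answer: -138711/107012 ≈ -1.2962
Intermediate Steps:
f(B) = 2 + 2*B/3 (f(B) = 2 - B*(-4 + 0)/6 = 2 - B*(-4)/6 = 2 - (-2)*B/3 = 2 + 2*B/3)
(4779*f(0) + 129153)/(-106474 + g(-467)) = (4779*(2 + (⅔)*0) + 129153)/(-106474 - 538) = (4779*(2 + 0) + 129153)/(-107012) = (4779*2 + 129153)*(-1/107012) = (9558 + 129153)*(-1/107012) = 138711*(-1/107012) = -138711/107012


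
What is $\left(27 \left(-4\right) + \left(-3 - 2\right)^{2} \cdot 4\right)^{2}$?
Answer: $64$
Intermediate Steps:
$\left(27 \left(-4\right) + \left(-3 - 2\right)^{2} \cdot 4\right)^{2} = \left(-108 + \left(-5\right)^{2} \cdot 4\right)^{2} = \left(-108 + 25 \cdot 4\right)^{2} = \left(-108 + 100\right)^{2} = \left(-8\right)^{2} = 64$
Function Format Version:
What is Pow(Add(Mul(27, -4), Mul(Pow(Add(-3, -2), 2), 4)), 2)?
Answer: 64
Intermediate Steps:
Pow(Add(Mul(27, -4), Mul(Pow(Add(-3, -2), 2), 4)), 2) = Pow(Add(-108, Mul(Pow(-5, 2), 4)), 2) = Pow(Add(-108, Mul(25, 4)), 2) = Pow(Add(-108, 100), 2) = Pow(-8, 2) = 64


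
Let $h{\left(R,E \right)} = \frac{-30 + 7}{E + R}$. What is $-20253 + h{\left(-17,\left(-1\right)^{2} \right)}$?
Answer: $- \frac{324025}{16} \approx -20252.0$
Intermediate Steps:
$h{\left(R,E \right)} = - \frac{23}{E + R}$
$-20253 + h{\left(-17,\left(-1\right)^{2} \right)} = -20253 - \frac{23}{\left(-1\right)^{2} - 17} = -20253 - \frac{23}{1 - 17} = -20253 - \frac{23}{-16} = -20253 - - \frac{23}{16} = -20253 + \frac{23}{16} = - \frac{324025}{16}$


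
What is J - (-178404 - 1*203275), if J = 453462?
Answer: 835141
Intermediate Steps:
J - (-178404 - 1*203275) = 453462 - (-178404 - 1*203275) = 453462 - (-178404 - 203275) = 453462 - 1*(-381679) = 453462 + 381679 = 835141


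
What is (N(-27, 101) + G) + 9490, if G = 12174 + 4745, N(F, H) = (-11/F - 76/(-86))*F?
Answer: 1134088/43 ≈ 26374.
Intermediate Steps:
N(F, H) = F*(38/43 - 11/F) (N(F, H) = (-11/F - 76*(-1/86))*F = (-11/F + 38/43)*F = (38/43 - 11/F)*F = F*(38/43 - 11/F))
G = 16919
(N(-27, 101) + G) + 9490 = ((-11 + (38/43)*(-27)) + 16919) + 9490 = ((-11 - 1026/43) + 16919) + 9490 = (-1499/43 + 16919) + 9490 = 726018/43 + 9490 = 1134088/43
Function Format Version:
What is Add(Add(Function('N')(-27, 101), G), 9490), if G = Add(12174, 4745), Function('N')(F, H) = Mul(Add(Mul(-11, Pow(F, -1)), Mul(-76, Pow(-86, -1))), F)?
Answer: Rational(1134088, 43) ≈ 26374.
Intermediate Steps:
Function('N')(F, H) = Mul(F, Add(Rational(38, 43), Mul(-11, Pow(F, -1)))) (Function('N')(F, H) = Mul(Add(Mul(-11, Pow(F, -1)), Mul(-76, Rational(-1, 86))), F) = Mul(Add(Mul(-11, Pow(F, -1)), Rational(38, 43)), F) = Mul(Add(Rational(38, 43), Mul(-11, Pow(F, -1))), F) = Mul(F, Add(Rational(38, 43), Mul(-11, Pow(F, -1)))))
G = 16919
Add(Add(Function('N')(-27, 101), G), 9490) = Add(Add(Add(-11, Mul(Rational(38, 43), -27)), 16919), 9490) = Add(Add(Add(-11, Rational(-1026, 43)), 16919), 9490) = Add(Add(Rational(-1499, 43), 16919), 9490) = Add(Rational(726018, 43), 9490) = Rational(1134088, 43)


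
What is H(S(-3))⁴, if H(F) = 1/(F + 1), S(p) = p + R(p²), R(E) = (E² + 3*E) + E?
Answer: 1/174900625 ≈ 5.7175e-9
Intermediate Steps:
R(E) = E² + 4*E
S(p) = p + p²*(4 + p²)
H(F) = 1/(1 + F)
H(S(-3))⁴ = (1/(1 - 3*(1 - 3*(4 + (-3)²))))⁴ = (1/(1 - 3*(1 - 3*(4 + 9))))⁴ = (1/(1 - 3*(1 - 3*13)))⁴ = (1/(1 - 3*(1 - 39)))⁴ = (1/(1 - 3*(-38)))⁴ = (1/(1 + 114))⁴ = (1/115)⁴ = 1/174900625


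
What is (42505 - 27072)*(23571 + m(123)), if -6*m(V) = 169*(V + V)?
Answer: 256835986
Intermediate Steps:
m(V) = -169*V/3 (m(V) = -169*(V + V)/6 = -169*2*V/6 = -169*V/3)
(42505 - 27072)*(23571 + m(123)) = (42505 - 27072)*(23571 - 169/3*123) = 15433*(23571 - 6929) = 15433*16642 = 256835986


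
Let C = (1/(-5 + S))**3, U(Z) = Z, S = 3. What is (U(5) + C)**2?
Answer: 1521/64 ≈ 23.766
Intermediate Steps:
C = -1/8 (C = (1/(-5 + 3))**3 = (1/(-2))**3 = (-1/2)**3 = -1/8 ≈ -0.12500)
(U(5) + C)**2 = (5 - 1/8)**2 = (39/8)**2 = 1521/64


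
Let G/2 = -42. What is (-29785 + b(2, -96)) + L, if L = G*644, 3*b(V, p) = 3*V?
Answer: -83879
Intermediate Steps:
b(V, p) = V (b(V, p) = (3*V)/3 = V)
G = -84 (G = 2*(-42) = -84)
L = -54096 (L = -84*644 = -54096)
(-29785 + b(2, -96)) + L = (-29785 + 2) - 54096 = -29783 - 54096 = -83879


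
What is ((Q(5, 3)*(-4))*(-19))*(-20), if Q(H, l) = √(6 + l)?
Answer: -4560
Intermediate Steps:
((Q(5, 3)*(-4))*(-19))*(-20) = ((√(6 + 3)*(-4))*(-19))*(-20) = ((√9*(-4))*(-19))*(-20) = ((3*(-4))*(-19))*(-20) = -12*(-19)*(-20) = 228*(-20) = -4560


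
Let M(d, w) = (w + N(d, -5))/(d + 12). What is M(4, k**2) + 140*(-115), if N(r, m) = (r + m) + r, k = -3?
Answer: -64397/4 ≈ -16099.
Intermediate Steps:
N(r, m) = m + 2*r (N(r, m) = (m + r) + r = m + 2*r)
M(d, w) = (-5 + w + 2*d)/(12 + d) (M(d, w) = (w + (-5 + 2*d))/(d + 12) = (-5 + w + 2*d)/(12 + d))
M(4, k**2) + 140*(-115) = (-5 + (-3)**2 + 2*4)/(12 + 4) + 140*(-115) = (-5 + 9 + 8)/16 - 16100 = (1/16)*12 - 16100 = 3/4 - 16100 = -64397/4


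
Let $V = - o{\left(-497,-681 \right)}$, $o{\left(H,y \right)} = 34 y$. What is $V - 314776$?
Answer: $-291622$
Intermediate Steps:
$V = 23154$ ($V = - 34 \left(-681\right) = \left(-1\right) \left(-23154\right) = 23154$)
$V - 314776 = 23154 - 314776 = -291622$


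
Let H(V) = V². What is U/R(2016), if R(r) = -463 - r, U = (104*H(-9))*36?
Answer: -303264/2479 ≈ -122.33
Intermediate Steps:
U = 303264 (U = (104*(-9)²)*36 = (104*81)*36 = 8424*36 = 303264)
U/R(2016) = 303264/(-463 - 1*2016) = 303264/(-463 - 2016) = 303264/(-2479) = 303264*(-1/2479) = -303264/2479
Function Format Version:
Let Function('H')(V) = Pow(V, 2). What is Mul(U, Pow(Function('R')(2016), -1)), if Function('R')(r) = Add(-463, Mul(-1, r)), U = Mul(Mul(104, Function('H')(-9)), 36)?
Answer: Rational(-303264, 2479) ≈ -122.33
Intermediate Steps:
U = 303264 (U = Mul(Mul(104, Pow(-9, 2)), 36) = Mul(Mul(104, 81), 36) = Mul(8424, 36) = 303264)
Mul(U, Pow(Function('R')(2016), -1)) = Mul(303264, Pow(Add(-463, Mul(-1, 2016)), -1)) = Mul(303264, Pow(Add(-463, -2016), -1)) = Mul(303264, Pow(-2479, -1)) = Mul(303264, Rational(-1, 2479)) = Rational(-303264, 2479)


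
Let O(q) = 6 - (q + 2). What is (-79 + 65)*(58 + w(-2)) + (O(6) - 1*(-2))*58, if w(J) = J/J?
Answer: -826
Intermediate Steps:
O(q) = 4 - q (O(q) = 6 - (2 + q) = 6 + (-2 - q) = 4 - q)
w(J) = 1
(-79 + 65)*(58 + w(-2)) + (O(6) - 1*(-2))*58 = (-79 + 65)*(58 + 1) + ((4 - 1*6) - 1*(-2))*58 = -14*59 + ((4 - 6) + 2)*58 = -826 + (-2 + 2)*58 = -826 + 0*58 = -826 + 0 = -826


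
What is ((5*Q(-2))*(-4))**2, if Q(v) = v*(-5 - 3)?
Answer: 102400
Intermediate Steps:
Q(v) = -8*v (Q(v) = v*(-8) = -8*v)
((5*Q(-2))*(-4))**2 = ((5*(-8*(-2)))*(-4))**2 = ((5*16)*(-4))**2 = (80*(-4))**2 = (-320)**2 = 102400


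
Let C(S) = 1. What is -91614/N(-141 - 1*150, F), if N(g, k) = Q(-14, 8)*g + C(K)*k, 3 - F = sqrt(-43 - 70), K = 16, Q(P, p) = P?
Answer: -186755139/8311021 - 45807*I*sqrt(113)/8311021 ≈ -22.471 - 0.058589*I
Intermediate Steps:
F = 3 - I*sqrt(113) (F = 3 - sqrt(-43 - 70) = 3 - sqrt(-113) = 3 - I*sqrt(113) ≈ 3.0 - 10.63*I)
N(g, k) = k - 14*g (N(g, k) = -14*g + 1*k = -14*g + k = k - 14*g)
-91614/N(-141 - 1*150, F) = -91614/((3 - I*sqrt(113)) - 14*(-141 - 1*150)) = -91614/((3 - I*sqrt(113)) - 14*(-141 - 150)) = -91614/((3 - I*sqrt(113)) - 14*(-291)) = -91614/((3 - I*sqrt(113)) + 4074) = -91614/(4077 - I*sqrt(113))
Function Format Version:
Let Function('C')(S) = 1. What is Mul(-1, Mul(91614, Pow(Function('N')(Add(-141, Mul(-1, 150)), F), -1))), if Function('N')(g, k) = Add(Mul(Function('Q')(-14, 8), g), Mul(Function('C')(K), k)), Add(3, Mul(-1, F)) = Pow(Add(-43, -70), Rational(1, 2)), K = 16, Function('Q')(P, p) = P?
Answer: Add(Rational(-186755139, 8311021), Mul(Rational(-45807, 8311021), I, Pow(113, Rational(1, 2)))) ≈ Add(-22.471, Mul(-0.058589, I))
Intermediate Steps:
F = Add(3, Mul(-1, I, Pow(113, Rational(1, 2)))) (F = Add(3, Mul(-1, Pow(Add(-43, -70), Rational(1, 2)))) = Add(3, Mul(-1, Pow(-113, Rational(1, 2)))) = Add(3, Mul(-1, Mul(I, Pow(113, Rational(1, 2))))) = Add(3, Mul(-1, I, Pow(113, Rational(1, 2)))) ≈ Add(3.0000, Mul(-10.630, I)))
Function('N')(g, k) = Add(k, Mul(-14, g)) (Function('N')(g, k) = Add(Mul(-14, g), Mul(1, k)) = Add(Mul(-14, g), k) = Add(k, Mul(-14, g)))
Mul(-1, Mul(91614, Pow(Function('N')(Add(-141, Mul(-1, 150)), F), -1))) = Mul(-1, Mul(91614, Pow(Add(Add(3, Mul(-1, I, Pow(113, Rational(1, 2)))), Mul(-14, Add(-141, Mul(-1, 150)))), -1))) = Mul(-1, Mul(91614, Pow(Add(Add(3, Mul(-1, I, Pow(113, Rational(1, 2)))), Mul(-14, Add(-141, -150))), -1))) = Mul(-1, Mul(91614, Pow(Add(Add(3, Mul(-1, I, Pow(113, Rational(1, 2)))), Mul(-14, -291)), -1))) = Mul(-1, Mul(91614, Pow(Add(Add(3, Mul(-1, I, Pow(113, Rational(1, 2)))), 4074), -1))) = Mul(-1, Mul(91614, Pow(Add(4077, Mul(-1, I, Pow(113, Rational(1, 2)))), -1))) = Mul(-91614, Pow(Add(4077, Mul(-1, I, Pow(113, Rational(1, 2)))), -1))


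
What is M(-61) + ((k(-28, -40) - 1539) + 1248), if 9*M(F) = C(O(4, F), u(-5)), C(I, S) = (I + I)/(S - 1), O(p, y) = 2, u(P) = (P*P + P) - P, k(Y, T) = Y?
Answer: -17225/54 ≈ -318.98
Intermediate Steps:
u(P) = P² (u(P) = (P² + P) - P = (P + P²) - P = P²)
C(I, S) = 2*I/(-1 + S) (C(I, S) = (2*I)/(-1 + S) = 2*I/(-1 + S))
M(F) = 1/54 (M(F) = (2*2/(-1 + (-5)²))/9 = (2*2/(-1 + 25))/9 = (2*2/24)/9 = (2*2*(1/24))/9 = (⅑)*(⅙) = 1/54)
M(-61) + ((k(-28, -40) - 1539) + 1248) = 1/54 + ((-28 - 1539) + 1248) = 1/54 + (-1567 + 1248) = 1/54 - 319 = -17225/54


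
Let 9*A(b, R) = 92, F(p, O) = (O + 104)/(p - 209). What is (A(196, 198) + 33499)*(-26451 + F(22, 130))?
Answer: -165755746877/187 ≈ -8.8639e+8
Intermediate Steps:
F(p, O) = (104 + O)/(-209 + p)
A(b, R) = 92/9 (A(b, R) = (⅑)*92 = 92/9)
(A(196, 198) + 33499)*(-26451 + F(22, 130)) = (92/9 + 33499)*(-26451 + (104 + 130)/(-209 + 22)) = 301583*(-26451 + 234/(-187))/9 = 301583*(-26451 - 1/187*234)/9 = 301583*(-26451 - 234/187)/9 = (301583/9)*(-4946571/187) = -165755746877/187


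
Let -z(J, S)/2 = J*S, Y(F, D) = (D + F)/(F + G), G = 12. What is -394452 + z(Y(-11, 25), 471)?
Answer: -407640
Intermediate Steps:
Y(F, D) = (D + F)/(12 + F) (Y(F, D) = (D + F)/(F + 12) = (D + F)/(12 + F))
z(J, S) = -2*J*S
-394452 + z(Y(-11, 25), 471) = -394452 - 2*(25 - 11)/(12 - 11)*471 = -394452 - 2*14/1*471 = -394452 - 2*1*14*471 = -394452 - 2*14*471 = -394452 - 13188 = -407640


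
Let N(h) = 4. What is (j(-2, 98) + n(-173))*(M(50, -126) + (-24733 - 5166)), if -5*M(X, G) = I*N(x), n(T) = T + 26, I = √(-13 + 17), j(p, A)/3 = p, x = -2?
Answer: 22873959/5 ≈ 4.5748e+6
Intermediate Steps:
j(p, A) = 3*p
I = 2 (I = √4 = 2)
n(T) = 26 + T
M(X, G) = -8/5 (M(X, G) = -2*4/5 = -⅕*8 = -8/5)
(j(-2, 98) + n(-173))*(M(50, -126) + (-24733 - 5166)) = (3*(-2) + (26 - 173))*(-8/5 + (-24733 - 5166)) = (-6 - 147)*(-8/5 - 29899) = -153*(-149503/5) = 22873959/5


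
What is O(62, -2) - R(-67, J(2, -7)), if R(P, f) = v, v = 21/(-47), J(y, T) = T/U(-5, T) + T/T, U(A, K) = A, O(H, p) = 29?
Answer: 1384/47 ≈ 29.447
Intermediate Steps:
J(y, T) = 1 - T/5 (J(y, T) = T/(-5) + T/T = T*(-1/5) + 1 = -T/5 + 1 = 1 - T/5)
v = -21/47 (v = 21*(-1/47) = -21/47 ≈ -0.44681)
R(P, f) = -21/47
O(62, -2) - R(-67, J(2, -7)) = 29 - 1*(-21/47) = 29 + 21/47 = 1384/47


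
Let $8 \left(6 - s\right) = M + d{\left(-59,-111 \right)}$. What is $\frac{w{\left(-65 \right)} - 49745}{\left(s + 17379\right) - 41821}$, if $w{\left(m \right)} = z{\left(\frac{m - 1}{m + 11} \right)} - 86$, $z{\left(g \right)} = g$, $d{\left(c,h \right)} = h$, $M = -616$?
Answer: $\frac{3587744}{1752849} \approx 2.0468$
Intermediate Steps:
$s = \frac{775}{8}$ ($s = 6 - \frac{-616 - 111}{8} = 6 - - \frac{727}{8} = 6 + \frac{727}{8} = \frac{775}{8} \approx 96.875$)
$w{\left(m \right)} = -86 + \frac{-1 + m}{11 + m}$ ($w{\left(m \right)} = \frac{m - 1}{m + 11} - 86 = \frac{-1 + m}{11 + m} - 86 = -86 + \frac{-1 + m}{11 + m}$)
$\frac{w{\left(-65 \right)} - 49745}{\left(s + 17379\right) - 41821} = \frac{\frac{-947 - -5525}{11 - 65} - 49745}{\left(\frac{775}{8} + 17379\right) - 41821} = \frac{\frac{-947 + 5525}{-54} - 49745}{\frac{139807}{8} - 41821} = \frac{\left(- \frac{1}{54}\right) 4578 - 49745}{- \frac{194761}{8}} = \left(- \frac{763}{9} - 49745\right) \left(- \frac{8}{194761}\right) = \left(- \frac{448468}{9}\right) \left(- \frac{8}{194761}\right) = \frac{3587744}{1752849}$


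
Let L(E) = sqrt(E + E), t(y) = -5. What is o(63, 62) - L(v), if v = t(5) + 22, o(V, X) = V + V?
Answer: 126 - sqrt(34) ≈ 120.17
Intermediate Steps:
o(V, X) = 2*V
v = 17 (v = -5 + 22 = 17)
L(E) = sqrt(2)*sqrt(E) (L(E) = sqrt(2*E) = sqrt(2)*sqrt(E))
o(63, 62) - L(v) = 2*63 - sqrt(2)*sqrt(17) = 126 - sqrt(34)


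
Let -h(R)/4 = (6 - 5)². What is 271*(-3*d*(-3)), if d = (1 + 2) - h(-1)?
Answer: 17073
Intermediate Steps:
h(R) = -4 (h(R) = -4*(6 - 5)² = -4*1² = -4*1 = -4)
d = 7 (d = (1 + 2) - 1*(-4) = 3 + 4 = 7)
271*(-3*d*(-3)) = 271*(-3*7*(-3)) = 271*(-21*(-3)) = 271*63 = 17073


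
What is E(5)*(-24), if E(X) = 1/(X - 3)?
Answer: -12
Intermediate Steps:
E(X) = 1/(-3 + X)
E(5)*(-24) = -24/(-3 + 5) = -24/2 = (1/2)*(-24) = -12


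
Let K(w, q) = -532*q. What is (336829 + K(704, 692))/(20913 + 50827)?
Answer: -6263/14348 ≈ -0.43651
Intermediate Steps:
(336829 + K(704, 692))/(20913 + 50827) = (336829 - 532*692)/(20913 + 50827) = (336829 - 368144)/71740 = -31315*1/71740 = -6263/14348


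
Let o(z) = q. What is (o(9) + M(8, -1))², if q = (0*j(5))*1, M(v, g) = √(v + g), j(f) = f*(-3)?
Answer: 7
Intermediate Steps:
j(f) = -3*f
M(v, g) = √(g + v)
q = 0 (q = (0*(-3*5))*1 = (0*(-15))*1 = 0*1 = 0)
o(z) = 0
(o(9) + M(8, -1))² = (0 + √(-1 + 8))² = (0 + √7)² = (√7)² = 7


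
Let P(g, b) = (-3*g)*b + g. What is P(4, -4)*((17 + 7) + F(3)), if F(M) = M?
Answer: 1404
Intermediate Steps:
P(g, b) = g - 3*b*g (P(g, b) = -3*b*g + g = g - 3*b*g)
P(4, -4)*((17 + 7) + F(3)) = (4*(1 - 3*(-4)))*((17 + 7) + 3) = (4*(1 + 12))*(24 + 3) = (4*13)*27 = 52*27 = 1404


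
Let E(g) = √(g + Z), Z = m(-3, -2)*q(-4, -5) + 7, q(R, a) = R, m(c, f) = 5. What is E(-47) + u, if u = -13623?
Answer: -13623 + 2*I*√15 ≈ -13623.0 + 7.746*I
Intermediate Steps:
Z = -13 (Z = 5*(-4) + 7 = -20 + 7 = -13)
E(g) = √(-13 + g) (E(g) = √(g - 13) = √(-13 + g))
E(-47) + u = √(-13 - 47) - 13623 = √(-60) - 13623 = 2*I*√15 - 13623 = -13623 + 2*I*√15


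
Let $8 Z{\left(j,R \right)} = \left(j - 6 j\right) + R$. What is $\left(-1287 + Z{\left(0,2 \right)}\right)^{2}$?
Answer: $\frac{26491609}{16} \approx 1.6557 \cdot 10^{6}$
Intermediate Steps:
$Z{\left(j,R \right)} = - \frac{5 j}{8} + \frac{R}{8}$ ($Z{\left(j,R \right)} = \frac{\left(j - 6 j\right) + R}{8} = \frac{- 5 j + R}{8} = \frac{R - 5 j}{8} = - \frac{5 j}{8} + \frac{R}{8}$)
$\left(-1287 + Z{\left(0,2 \right)}\right)^{2} = \left(-1287 + \left(\left(- \frac{5}{8}\right) 0 + \frac{1}{8} \cdot 2\right)\right)^{2} = \left(-1287 + \left(0 + \frac{1}{4}\right)\right)^{2} = \left(-1287 + \frac{1}{4}\right)^{2} = \left(- \frac{5147}{4}\right)^{2} = \frac{26491609}{16}$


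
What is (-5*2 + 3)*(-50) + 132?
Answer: 482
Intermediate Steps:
(-5*2 + 3)*(-50) + 132 = (-10 + 3)*(-50) + 132 = -7*(-50) + 132 = 350 + 132 = 482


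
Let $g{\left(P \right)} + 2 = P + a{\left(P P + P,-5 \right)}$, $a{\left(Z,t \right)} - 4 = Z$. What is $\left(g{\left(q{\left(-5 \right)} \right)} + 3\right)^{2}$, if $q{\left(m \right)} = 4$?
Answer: $841$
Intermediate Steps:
$a{\left(Z,t \right)} = 4 + Z$
$g{\left(P \right)} = 2 + P^{2} + 2 P$ ($g{\left(P \right)} = -2 + \left(P + \left(4 + \left(P P + P\right)\right)\right) = -2 + \left(P + \left(4 + \left(P^{2} + P\right)\right)\right) = -2 + \left(P + \left(4 + \left(P + P^{2}\right)\right)\right) = -2 + \left(P + \left(4 + P + P^{2}\right)\right) = -2 + \left(4 + P^{2} + 2 P\right) = 2 + P^{2} + 2 P$)
$\left(g{\left(q{\left(-5 \right)} \right)} + 3\right)^{2} = \left(\left(2 + 4 + 4 \left(1 + 4\right)\right) + 3\right)^{2} = \left(\left(2 + 4 + 4 \cdot 5\right) + 3\right)^{2} = \left(\left(2 + 4 + 20\right) + 3\right)^{2} = \left(26 + 3\right)^{2} = 29^{2} = 841$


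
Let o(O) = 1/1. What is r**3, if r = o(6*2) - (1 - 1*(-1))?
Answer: -1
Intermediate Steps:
o(O) = 1
r = -1 (r = 1 - (1 - 1*(-1)) = 1 - (1 + 1) = 1 - 1*2 = 1 - 2 = -1)
r**3 = (-1)**3 = -1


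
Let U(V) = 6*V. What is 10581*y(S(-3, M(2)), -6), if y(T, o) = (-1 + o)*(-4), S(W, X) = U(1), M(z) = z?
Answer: 296268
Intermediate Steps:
S(W, X) = 6 (S(W, X) = 6*1 = 6)
y(T, o) = 4 - 4*o
10581*y(S(-3, M(2)), -6) = 10581*(4 - 4*(-6)) = 10581*(4 + 24) = 10581*28 = 296268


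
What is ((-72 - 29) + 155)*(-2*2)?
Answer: -216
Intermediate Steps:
((-72 - 29) + 155)*(-2*2) = (-101 + 155)*(-4) = 54*(-4) = -216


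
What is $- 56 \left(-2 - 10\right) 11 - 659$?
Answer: $6733$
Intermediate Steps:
$- 56 \left(-2 - 10\right) 11 - 659 = - 56 \left(\left(-12\right) 11\right) - 659 = \left(-56\right) \left(-132\right) - 659 = 7392 - 659 = 6733$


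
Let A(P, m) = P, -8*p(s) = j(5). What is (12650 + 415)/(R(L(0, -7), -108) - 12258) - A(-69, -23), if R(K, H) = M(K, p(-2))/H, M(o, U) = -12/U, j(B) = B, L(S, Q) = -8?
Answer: 37473717/551618 ≈ 67.934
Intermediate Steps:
p(s) = -5/8 (p(s) = -⅛*5 = -5/8)
R(K, H) = 96/(5*H) (R(K, H) = (-12/(-5/8))/H = (-12*(-8/5))/H = 96/(5*H))
(12650 + 415)/(R(L(0, -7), -108) - 12258) - A(-69, -23) = (12650 + 415)/((96/5)/(-108) - 12258) - 1*(-69) = 13065/((96/5)*(-1/108) - 12258) + 69 = 13065/(-8/45 - 12258) + 69 = 13065/(-551618/45) + 69 = 13065*(-45/551618) + 69 = -587925/551618 + 69 = 37473717/551618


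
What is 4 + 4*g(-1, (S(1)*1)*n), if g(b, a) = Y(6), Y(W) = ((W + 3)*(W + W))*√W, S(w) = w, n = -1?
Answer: 4 + 432*√6 ≈ 1062.2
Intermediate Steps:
Y(W) = 2*W^(3/2)*(3 + W) (Y(W) = ((3 + W)*(2*W))*√W = (2*W*(3 + W))*√W = 2*W^(3/2)*(3 + W))
g(b, a) = 108*√6 (g(b, a) = 2*6^(3/2)*(3 + 6) = 2*(6*√6)*9 = 108*√6)
4 + 4*g(-1, (S(1)*1)*n) = 4 + 4*(108*√6) = 4 + 432*√6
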